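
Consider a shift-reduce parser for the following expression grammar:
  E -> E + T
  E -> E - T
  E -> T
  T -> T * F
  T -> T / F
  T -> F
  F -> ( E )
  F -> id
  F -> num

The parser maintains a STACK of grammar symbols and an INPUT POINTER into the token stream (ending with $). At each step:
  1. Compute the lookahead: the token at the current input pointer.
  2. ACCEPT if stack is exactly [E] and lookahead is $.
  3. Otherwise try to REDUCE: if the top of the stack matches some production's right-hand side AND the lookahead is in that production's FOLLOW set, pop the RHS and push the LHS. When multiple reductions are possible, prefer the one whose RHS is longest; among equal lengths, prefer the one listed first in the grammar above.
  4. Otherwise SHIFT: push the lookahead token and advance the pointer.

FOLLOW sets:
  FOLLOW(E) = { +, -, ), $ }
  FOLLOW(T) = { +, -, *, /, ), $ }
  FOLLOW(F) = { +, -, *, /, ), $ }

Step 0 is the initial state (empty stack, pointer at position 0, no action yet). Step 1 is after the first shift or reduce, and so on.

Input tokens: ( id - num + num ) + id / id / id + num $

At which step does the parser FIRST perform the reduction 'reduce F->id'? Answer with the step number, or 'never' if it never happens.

Step 1: shift (. Stack=[(] ptr=1 lookahead=id remaining=[id - num + num ) + id / id / id + num $]
Step 2: shift id. Stack=[( id] ptr=2 lookahead=- remaining=[- num + num ) + id / id / id + num $]
Step 3: reduce F->id. Stack=[( F] ptr=2 lookahead=- remaining=[- num + num ) + id / id / id + num $]

Answer: 3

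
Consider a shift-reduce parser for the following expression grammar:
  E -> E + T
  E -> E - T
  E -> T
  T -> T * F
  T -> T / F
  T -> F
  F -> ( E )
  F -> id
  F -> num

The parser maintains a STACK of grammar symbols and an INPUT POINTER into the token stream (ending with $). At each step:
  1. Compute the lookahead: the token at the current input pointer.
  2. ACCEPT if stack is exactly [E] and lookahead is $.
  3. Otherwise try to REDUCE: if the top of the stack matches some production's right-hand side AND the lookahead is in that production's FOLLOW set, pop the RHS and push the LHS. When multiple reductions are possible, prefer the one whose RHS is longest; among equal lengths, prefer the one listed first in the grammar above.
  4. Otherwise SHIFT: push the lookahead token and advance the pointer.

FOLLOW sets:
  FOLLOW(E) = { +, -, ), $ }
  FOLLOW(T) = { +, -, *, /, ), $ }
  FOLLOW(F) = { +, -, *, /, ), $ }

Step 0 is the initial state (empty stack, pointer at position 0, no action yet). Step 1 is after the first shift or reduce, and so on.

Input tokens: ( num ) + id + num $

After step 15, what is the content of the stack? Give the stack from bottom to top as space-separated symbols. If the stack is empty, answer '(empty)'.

Step 1: shift (. Stack=[(] ptr=1 lookahead=num remaining=[num ) + id + num $]
Step 2: shift num. Stack=[( num] ptr=2 lookahead=) remaining=[) + id + num $]
Step 3: reduce F->num. Stack=[( F] ptr=2 lookahead=) remaining=[) + id + num $]
Step 4: reduce T->F. Stack=[( T] ptr=2 lookahead=) remaining=[) + id + num $]
Step 5: reduce E->T. Stack=[( E] ptr=2 lookahead=) remaining=[) + id + num $]
Step 6: shift ). Stack=[( E )] ptr=3 lookahead=+ remaining=[+ id + num $]
Step 7: reduce F->( E ). Stack=[F] ptr=3 lookahead=+ remaining=[+ id + num $]
Step 8: reduce T->F. Stack=[T] ptr=3 lookahead=+ remaining=[+ id + num $]
Step 9: reduce E->T. Stack=[E] ptr=3 lookahead=+ remaining=[+ id + num $]
Step 10: shift +. Stack=[E +] ptr=4 lookahead=id remaining=[id + num $]
Step 11: shift id. Stack=[E + id] ptr=5 lookahead=+ remaining=[+ num $]
Step 12: reduce F->id. Stack=[E + F] ptr=5 lookahead=+ remaining=[+ num $]
Step 13: reduce T->F. Stack=[E + T] ptr=5 lookahead=+ remaining=[+ num $]
Step 14: reduce E->E + T. Stack=[E] ptr=5 lookahead=+ remaining=[+ num $]
Step 15: shift +. Stack=[E +] ptr=6 lookahead=num remaining=[num $]

Answer: E +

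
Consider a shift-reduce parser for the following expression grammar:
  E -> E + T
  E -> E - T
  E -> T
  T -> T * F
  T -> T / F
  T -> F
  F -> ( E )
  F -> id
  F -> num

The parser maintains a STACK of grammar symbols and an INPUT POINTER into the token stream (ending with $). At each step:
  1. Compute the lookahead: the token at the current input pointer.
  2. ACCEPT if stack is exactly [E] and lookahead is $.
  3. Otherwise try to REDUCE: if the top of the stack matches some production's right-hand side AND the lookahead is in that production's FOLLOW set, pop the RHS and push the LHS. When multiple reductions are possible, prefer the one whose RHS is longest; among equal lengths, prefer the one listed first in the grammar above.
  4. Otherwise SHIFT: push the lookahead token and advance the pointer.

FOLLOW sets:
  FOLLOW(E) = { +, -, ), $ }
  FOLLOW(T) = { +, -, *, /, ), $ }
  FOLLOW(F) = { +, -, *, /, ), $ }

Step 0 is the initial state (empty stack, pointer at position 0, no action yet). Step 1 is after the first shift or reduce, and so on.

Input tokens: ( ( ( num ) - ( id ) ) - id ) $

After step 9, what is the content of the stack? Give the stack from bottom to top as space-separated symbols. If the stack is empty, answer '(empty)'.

Answer: ( ( F

Derivation:
Step 1: shift (. Stack=[(] ptr=1 lookahead=( remaining=[( ( num ) - ( id ) ) - id ) $]
Step 2: shift (. Stack=[( (] ptr=2 lookahead=( remaining=[( num ) - ( id ) ) - id ) $]
Step 3: shift (. Stack=[( ( (] ptr=3 lookahead=num remaining=[num ) - ( id ) ) - id ) $]
Step 4: shift num. Stack=[( ( ( num] ptr=4 lookahead=) remaining=[) - ( id ) ) - id ) $]
Step 5: reduce F->num. Stack=[( ( ( F] ptr=4 lookahead=) remaining=[) - ( id ) ) - id ) $]
Step 6: reduce T->F. Stack=[( ( ( T] ptr=4 lookahead=) remaining=[) - ( id ) ) - id ) $]
Step 7: reduce E->T. Stack=[( ( ( E] ptr=4 lookahead=) remaining=[) - ( id ) ) - id ) $]
Step 8: shift ). Stack=[( ( ( E )] ptr=5 lookahead=- remaining=[- ( id ) ) - id ) $]
Step 9: reduce F->( E ). Stack=[( ( F] ptr=5 lookahead=- remaining=[- ( id ) ) - id ) $]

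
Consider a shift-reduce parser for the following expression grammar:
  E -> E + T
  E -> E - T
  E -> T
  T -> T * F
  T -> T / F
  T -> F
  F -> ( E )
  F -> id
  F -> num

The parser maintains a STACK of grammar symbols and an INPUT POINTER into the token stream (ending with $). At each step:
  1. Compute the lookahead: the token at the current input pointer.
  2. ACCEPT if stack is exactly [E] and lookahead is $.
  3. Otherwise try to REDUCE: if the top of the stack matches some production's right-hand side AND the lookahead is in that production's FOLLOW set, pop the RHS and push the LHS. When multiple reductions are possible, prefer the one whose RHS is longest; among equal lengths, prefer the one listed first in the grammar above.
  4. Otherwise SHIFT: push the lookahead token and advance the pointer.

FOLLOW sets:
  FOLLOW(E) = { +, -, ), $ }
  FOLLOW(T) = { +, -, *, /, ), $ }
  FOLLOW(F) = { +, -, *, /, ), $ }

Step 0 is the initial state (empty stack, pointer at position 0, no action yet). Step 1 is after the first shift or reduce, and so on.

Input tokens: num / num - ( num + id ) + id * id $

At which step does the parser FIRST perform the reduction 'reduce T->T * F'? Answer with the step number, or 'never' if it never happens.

Step 1: shift num. Stack=[num] ptr=1 lookahead=/ remaining=[/ num - ( num + id ) + id * id $]
Step 2: reduce F->num. Stack=[F] ptr=1 lookahead=/ remaining=[/ num - ( num + id ) + id * id $]
Step 3: reduce T->F. Stack=[T] ptr=1 lookahead=/ remaining=[/ num - ( num + id ) + id * id $]
Step 4: shift /. Stack=[T /] ptr=2 lookahead=num remaining=[num - ( num + id ) + id * id $]
Step 5: shift num. Stack=[T / num] ptr=3 lookahead=- remaining=[- ( num + id ) + id * id $]
Step 6: reduce F->num. Stack=[T / F] ptr=3 lookahead=- remaining=[- ( num + id ) + id * id $]
Step 7: reduce T->T / F. Stack=[T] ptr=3 lookahead=- remaining=[- ( num + id ) + id * id $]
Step 8: reduce E->T. Stack=[E] ptr=3 lookahead=- remaining=[- ( num + id ) + id * id $]
Step 9: shift -. Stack=[E -] ptr=4 lookahead=( remaining=[( num + id ) + id * id $]
Step 10: shift (. Stack=[E - (] ptr=5 lookahead=num remaining=[num + id ) + id * id $]
Step 11: shift num. Stack=[E - ( num] ptr=6 lookahead=+ remaining=[+ id ) + id * id $]
Step 12: reduce F->num. Stack=[E - ( F] ptr=6 lookahead=+ remaining=[+ id ) + id * id $]
Step 13: reduce T->F. Stack=[E - ( T] ptr=6 lookahead=+ remaining=[+ id ) + id * id $]
Step 14: reduce E->T. Stack=[E - ( E] ptr=6 lookahead=+ remaining=[+ id ) + id * id $]
Step 15: shift +. Stack=[E - ( E +] ptr=7 lookahead=id remaining=[id ) + id * id $]
Step 16: shift id. Stack=[E - ( E + id] ptr=8 lookahead=) remaining=[) + id * id $]
Step 17: reduce F->id. Stack=[E - ( E + F] ptr=8 lookahead=) remaining=[) + id * id $]
Step 18: reduce T->F. Stack=[E - ( E + T] ptr=8 lookahead=) remaining=[) + id * id $]
Step 19: reduce E->E + T. Stack=[E - ( E] ptr=8 lookahead=) remaining=[) + id * id $]
Step 20: shift ). Stack=[E - ( E )] ptr=9 lookahead=+ remaining=[+ id * id $]
Step 21: reduce F->( E ). Stack=[E - F] ptr=9 lookahead=+ remaining=[+ id * id $]
Step 22: reduce T->F. Stack=[E - T] ptr=9 lookahead=+ remaining=[+ id * id $]
Step 23: reduce E->E - T. Stack=[E] ptr=9 lookahead=+ remaining=[+ id * id $]
Step 24: shift +. Stack=[E +] ptr=10 lookahead=id remaining=[id * id $]
Step 25: shift id. Stack=[E + id] ptr=11 lookahead=* remaining=[* id $]
Step 26: reduce F->id. Stack=[E + F] ptr=11 lookahead=* remaining=[* id $]
Step 27: reduce T->F. Stack=[E + T] ptr=11 lookahead=* remaining=[* id $]
Step 28: shift *. Stack=[E + T *] ptr=12 lookahead=id remaining=[id $]
Step 29: shift id. Stack=[E + T * id] ptr=13 lookahead=$ remaining=[$]
Step 30: reduce F->id. Stack=[E + T * F] ptr=13 lookahead=$ remaining=[$]
Step 31: reduce T->T * F. Stack=[E + T] ptr=13 lookahead=$ remaining=[$]

Answer: 31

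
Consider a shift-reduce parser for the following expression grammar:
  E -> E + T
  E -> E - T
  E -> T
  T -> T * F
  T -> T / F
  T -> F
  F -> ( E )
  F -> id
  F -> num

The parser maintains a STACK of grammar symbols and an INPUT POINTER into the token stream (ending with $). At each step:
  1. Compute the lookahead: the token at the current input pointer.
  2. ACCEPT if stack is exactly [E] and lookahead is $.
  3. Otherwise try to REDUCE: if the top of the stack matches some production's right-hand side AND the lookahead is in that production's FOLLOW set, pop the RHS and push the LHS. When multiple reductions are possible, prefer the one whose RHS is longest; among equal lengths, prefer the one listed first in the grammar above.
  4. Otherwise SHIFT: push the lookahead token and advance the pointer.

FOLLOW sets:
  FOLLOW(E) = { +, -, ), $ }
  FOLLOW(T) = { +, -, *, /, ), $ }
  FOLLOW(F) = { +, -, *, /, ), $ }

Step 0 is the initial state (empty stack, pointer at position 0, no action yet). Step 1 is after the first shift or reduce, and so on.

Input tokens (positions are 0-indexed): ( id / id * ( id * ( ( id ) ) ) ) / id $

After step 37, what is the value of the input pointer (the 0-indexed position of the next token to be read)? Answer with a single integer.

Step 1: shift (. Stack=[(] ptr=1 lookahead=id remaining=[id / id * ( id * ( ( id ) ) ) ) / id $]
Step 2: shift id. Stack=[( id] ptr=2 lookahead=/ remaining=[/ id * ( id * ( ( id ) ) ) ) / id $]
Step 3: reduce F->id. Stack=[( F] ptr=2 lookahead=/ remaining=[/ id * ( id * ( ( id ) ) ) ) / id $]
Step 4: reduce T->F. Stack=[( T] ptr=2 lookahead=/ remaining=[/ id * ( id * ( ( id ) ) ) ) / id $]
Step 5: shift /. Stack=[( T /] ptr=3 lookahead=id remaining=[id * ( id * ( ( id ) ) ) ) / id $]
Step 6: shift id. Stack=[( T / id] ptr=4 lookahead=* remaining=[* ( id * ( ( id ) ) ) ) / id $]
Step 7: reduce F->id. Stack=[( T / F] ptr=4 lookahead=* remaining=[* ( id * ( ( id ) ) ) ) / id $]
Step 8: reduce T->T / F. Stack=[( T] ptr=4 lookahead=* remaining=[* ( id * ( ( id ) ) ) ) / id $]
Step 9: shift *. Stack=[( T *] ptr=5 lookahead=( remaining=[( id * ( ( id ) ) ) ) / id $]
Step 10: shift (. Stack=[( T * (] ptr=6 lookahead=id remaining=[id * ( ( id ) ) ) ) / id $]
Step 11: shift id. Stack=[( T * ( id] ptr=7 lookahead=* remaining=[* ( ( id ) ) ) ) / id $]
Step 12: reduce F->id. Stack=[( T * ( F] ptr=7 lookahead=* remaining=[* ( ( id ) ) ) ) / id $]
Step 13: reduce T->F. Stack=[( T * ( T] ptr=7 lookahead=* remaining=[* ( ( id ) ) ) ) / id $]
Step 14: shift *. Stack=[( T * ( T *] ptr=8 lookahead=( remaining=[( ( id ) ) ) ) / id $]
Step 15: shift (. Stack=[( T * ( T * (] ptr=9 lookahead=( remaining=[( id ) ) ) ) / id $]
Step 16: shift (. Stack=[( T * ( T * ( (] ptr=10 lookahead=id remaining=[id ) ) ) ) / id $]
Step 17: shift id. Stack=[( T * ( T * ( ( id] ptr=11 lookahead=) remaining=[) ) ) ) / id $]
Step 18: reduce F->id. Stack=[( T * ( T * ( ( F] ptr=11 lookahead=) remaining=[) ) ) ) / id $]
Step 19: reduce T->F. Stack=[( T * ( T * ( ( T] ptr=11 lookahead=) remaining=[) ) ) ) / id $]
Step 20: reduce E->T. Stack=[( T * ( T * ( ( E] ptr=11 lookahead=) remaining=[) ) ) ) / id $]
Step 21: shift ). Stack=[( T * ( T * ( ( E )] ptr=12 lookahead=) remaining=[) ) ) / id $]
Step 22: reduce F->( E ). Stack=[( T * ( T * ( F] ptr=12 lookahead=) remaining=[) ) ) / id $]
Step 23: reduce T->F. Stack=[( T * ( T * ( T] ptr=12 lookahead=) remaining=[) ) ) / id $]
Step 24: reduce E->T. Stack=[( T * ( T * ( E] ptr=12 lookahead=) remaining=[) ) ) / id $]
Step 25: shift ). Stack=[( T * ( T * ( E )] ptr=13 lookahead=) remaining=[) ) / id $]
Step 26: reduce F->( E ). Stack=[( T * ( T * F] ptr=13 lookahead=) remaining=[) ) / id $]
Step 27: reduce T->T * F. Stack=[( T * ( T] ptr=13 lookahead=) remaining=[) ) / id $]
Step 28: reduce E->T. Stack=[( T * ( E] ptr=13 lookahead=) remaining=[) ) / id $]
Step 29: shift ). Stack=[( T * ( E )] ptr=14 lookahead=) remaining=[) / id $]
Step 30: reduce F->( E ). Stack=[( T * F] ptr=14 lookahead=) remaining=[) / id $]
Step 31: reduce T->T * F. Stack=[( T] ptr=14 lookahead=) remaining=[) / id $]
Step 32: reduce E->T. Stack=[( E] ptr=14 lookahead=) remaining=[) / id $]
Step 33: shift ). Stack=[( E )] ptr=15 lookahead=/ remaining=[/ id $]
Step 34: reduce F->( E ). Stack=[F] ptr=15 lookahead=/ remaining=[/ id $]
Step 35: reduce T->F. Stack=[T] ptr=15 lookahead=/ remaining=[/ id $]
Step 36: shift /. Stack=[T /] ptr=16 lookahead=id remaining=[id $]
Step 37: shift id. Stack=[T / id] ptr=17 lookahead=$ remaining=[$]

Answer: 17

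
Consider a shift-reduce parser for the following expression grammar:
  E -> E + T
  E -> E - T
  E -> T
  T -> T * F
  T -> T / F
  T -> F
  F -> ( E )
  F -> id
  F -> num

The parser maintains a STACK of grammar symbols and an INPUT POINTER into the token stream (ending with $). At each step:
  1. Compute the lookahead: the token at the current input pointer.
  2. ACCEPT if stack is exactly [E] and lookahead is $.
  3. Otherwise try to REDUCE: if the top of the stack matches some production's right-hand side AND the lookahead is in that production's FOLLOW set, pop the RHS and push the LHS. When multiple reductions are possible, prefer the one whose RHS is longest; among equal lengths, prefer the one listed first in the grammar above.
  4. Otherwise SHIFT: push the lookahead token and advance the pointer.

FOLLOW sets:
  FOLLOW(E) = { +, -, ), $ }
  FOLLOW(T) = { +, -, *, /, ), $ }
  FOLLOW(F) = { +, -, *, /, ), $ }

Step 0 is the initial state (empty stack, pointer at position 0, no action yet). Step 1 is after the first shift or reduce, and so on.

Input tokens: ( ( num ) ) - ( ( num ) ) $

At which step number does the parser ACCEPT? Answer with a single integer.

Step 1: shift (. Stack=[(] ptr=1 lookahead=( remaining=[( num ) ) - ( ( num ) ) $]
Step 2: shift (. Stack=[( (] ptr=2 lookahead=num remaining=[num ) ) - ( ( num ) ) $]
Step 3: shift num. Stack=[( ( num] ptr=3 lookahead=) remaining=[) ) - ( ( num ) ) $]
Step 4: reduce F->num. Stack=[( ( F] ptr=3 lookahead=) remaining=[) ) - ( ( num ) ) $]
Step 5: reduce T->F. Stack=[( ( T] ptr=3 lookahead=) remaining=[) ) - ( ( num ) ) $]
Step 6: reduce E->T. Stack=[( ( E] ptr=3 lookahead=) remaining=[) ) - ( ( num ) ) $]
Step 7: shift ). Stack=[( ( E )] ptr=4 lookahead=) remaining=[) - ( ( num ) ) $]
Step 8: reduce F->( E ). Stack=[( F] ptr=4 lookahead=) remaining=[) - ( ( num ) ) $]
Step 9: reduce T->F. Stack=[( T] ptr=4 lookahead=) remaining=[) - ( ( num ) ) $]
Step 10: reduce E->T. Stack=[( E] ptr=4 lookahead=) remaining=[) - ( ( num ) ) $]
Step 11: shift ). Stack=[( E )] ptr=5 lookahead=- remaining=[- ( ( num ) ) $]
Step 12: reduce F->( E ). Stack=[F] ptr=5 lookahead=- remaining=[- ( ( num ) ) $]
Step 13: reduce T->F. Stack=[T] ptr=5 lookahead=- remaining=[- ( ( num ) ) $]
Step 14: reduce E->T. Stack=[E] ptr=5 lookahead=- remaining=[- ( ( num ) ) $]
Step 15: shift -. Stack=[E -] ptr=6 lookahead=( remaining=[( ( num ) ) $]
Step 16: shift (. Stack=[E - (] ptr=7 lookahead=( remaining=[( num ) ) $]
Step 17: shift (. Stack=[E - ( (] ptr=8 lookahead=num remaining=[num ) ) $]
Step 18: shift num. Stack=[E - ( ( num] ptr=9 lookahead=) remaining=[) ) $]
Step 19: reduce F->num. Stack=[E - ( ( F] ptr=9 lookahead=) remaining=[) ) $]
Step 20: reduce T->F. Stack=[E - ( ( T] ptr=9 lookahead=) remaining=[) ) $]
Step 21: reduce E->T. Stack=[E - ( ( E] ptr=9 lookahead=) remaining=[) ) $]
Step 22: shift ). Stack=[E - ( ( E )] ptr=10 lookahead=) remaining=[) $]
Step 23: reduce F->( E ). Stack=[E - ( F] ptr=10 lookahead=) remaining=[) $]
Step 24: reduce T->F. Stack=[E - ( T] ptr=10 lookahead=) remaining=[) $]
Step 25: reduce E->T. Stack=[E - ( E] ptr=10 lookahead=) remaining=[) $]
Step 26: shift ). Stack=[E - ( E )] ptr=11 lookahead=$ remaining=[$]
Step 27: reduce F->( E ). Stack=[E - F] ptr=11 lookahead=$ remaining=[$]
Step 28: reduce T->F. Stack=[E - T] ptr=11 lookahead=$ remaining=[$]
Step 29: reduce E->E - T. Stack=[E] ptr=11 lookahead=$ remaining=[$]
Step 30: accept. Stack=[E] ptr=11 lookahead=$ remaining=[$]

Answer: 30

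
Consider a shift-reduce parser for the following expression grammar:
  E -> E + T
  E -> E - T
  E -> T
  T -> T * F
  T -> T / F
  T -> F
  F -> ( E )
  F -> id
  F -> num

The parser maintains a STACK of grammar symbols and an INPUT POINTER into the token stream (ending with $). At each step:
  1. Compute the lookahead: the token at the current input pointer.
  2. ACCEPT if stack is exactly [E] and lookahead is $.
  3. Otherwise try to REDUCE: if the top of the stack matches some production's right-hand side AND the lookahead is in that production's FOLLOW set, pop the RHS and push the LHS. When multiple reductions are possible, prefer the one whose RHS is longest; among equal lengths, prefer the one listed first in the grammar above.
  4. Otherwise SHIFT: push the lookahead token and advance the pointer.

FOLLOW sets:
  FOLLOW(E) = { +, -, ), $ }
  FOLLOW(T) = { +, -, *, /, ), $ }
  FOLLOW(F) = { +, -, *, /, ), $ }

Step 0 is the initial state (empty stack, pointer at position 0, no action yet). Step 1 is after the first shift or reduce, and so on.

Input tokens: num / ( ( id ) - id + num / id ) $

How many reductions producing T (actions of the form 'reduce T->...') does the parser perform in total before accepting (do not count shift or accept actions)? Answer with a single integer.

Answer: 7

Derivation:
Step 1: shift num. Stack=[num] ptr=1 lookahead=/ remaining=[/ ( ( id ) - id + num / id ) $]
Step 2: reduce F->num. Stack=[F] ptr=1 lookahead=/ remaining=[/ ( ( id ) - id + num / id ) $]
Step 3: reduce T->F. Stack=[T] ptr=1 lookahead=/ remaining=[/ ( ( id ) - id + num / id ) $]
Step 4: shift /. Stack=[T /] ptr=2 lookahead=( remaining=[( ( id ) - id + num / id ) $]
Step 5: shift (. Stack=[T / (] ptr=3 lookahead=( remaining=[( id ) - id + num / id ) $]
Step 6: shift (. Stack=[T / ( (] ptr=4 lookahead=id remaining=[id ) - id + num / id ) $]
Step 7: shift id. Stack=[T / ( ( id] ptr=5 lookahead=) remaining=[) - id + num / id ) $]
Step 8: reduce F->id. Stack=[T / ( ( F] ptr=5 lookahead=) remaining=[) - id + num / id ) $]
Step 9: reduce T->F. Stack=[T / ( ( T] ptr=5 lookahead=) remaining=[) - id + num / id ) $]
Step 10: reduce E->T. Stack=[T / ( ( E] ptr=5 lookahead=) remaining=[) - id + num / id ) $]
Step 11: shift ). Stack=[T / ( ( E )] ptr=6 lookahead=- remaining=[- id + num / id ) $]
Step 12: reduce F->( E ). Stack=[T / ( F] ptr=6 lookahead=- remaining=[- id + num / id ) $]
Step 13: reduce T->F. Stack=[T / ( T] ptr=6 lookahead=- remaining=[- id + num / id ) $]
Step 14: reduce E->T. Stack=[T / ( E] ptr=6 lookahead=- remaining=[- id + num / id ) $]
Step 15: shift -. Stack=[T / ( E -] ptr=7 lookahead=id remaining=[id + num / id ) $]
Step 16: shift id. Stack=[T / ( E - id] ptr=8 lookahead=+ remaining=[+ num / id ) $]
Step 17: reduce F->id. Stack=[T / ( E - F] ptr=8 lookahead=+ remaining=[+ num / id ) $]
Step 18: reduce T->F. Stack=[T / ( E - T] ptr=8 lookahead=+ remaining=[+ num / id ) $]
Step 19: reduce E->E - T. Stack=[T / ( E] ptr=8 lookahead=+ remaining=[+ num / id ) $]
Step 20: shift +. Stack=[T / ( E +] ptr=9 lookahead=num remaining=[num / id ) $]
Step 21: shift num. Stack=[T / ( E + num] ptr=10 lookahead=/ remaining=[/ id ) $]
Step 22: reduce F->num. Stack=[T / ( E + F] ptr=10 lookahead=/ remaining=[/ id ) $]
Step 23: reduce T->F. Stack=[T / ( E + T] ptr=10 lookahead=/ remaining=[/ id ) $]
Step 24: shift /. Stack=[T / ( E + T /] ptr=11 lookahead=id remaining=[id ) $]
Step 25: shift id. Stack=[T / ( E + T / id] ptr=12 lookahead=) remaining=[) $]
Step 26: reduce F->id. Stack=[T / ( E + T / F] ptr=12 lookahead=) remaining=[) $]
Step 27: reduce T->T / F. Stack=[T / ( E + T] ptr=12 lookahead=) remaining=[) $]
Step 28: reduce E->E + T. Stack=[T / ( E] ptr=12 lookahead=) remaining=[) $]
Step 29: shift ). Stack=[T / ( E )] ptr=13 lookahead=$ remaining=[$]
Step 30: reduce F->( E ). Stack=[T / F] ptr=13 lookahead=$ remaining=[$]
Step 31: reduce T->T / F. Stack=[T] ptr=13 lookahead=$ remaining=[$]
Step 32: reduce E->T. Stack=[E] ptr=13 lookahead=$ remaining=[$]
Step 33: accept. Stack=[E] ptr=13 lookahead=$ remaining=[$]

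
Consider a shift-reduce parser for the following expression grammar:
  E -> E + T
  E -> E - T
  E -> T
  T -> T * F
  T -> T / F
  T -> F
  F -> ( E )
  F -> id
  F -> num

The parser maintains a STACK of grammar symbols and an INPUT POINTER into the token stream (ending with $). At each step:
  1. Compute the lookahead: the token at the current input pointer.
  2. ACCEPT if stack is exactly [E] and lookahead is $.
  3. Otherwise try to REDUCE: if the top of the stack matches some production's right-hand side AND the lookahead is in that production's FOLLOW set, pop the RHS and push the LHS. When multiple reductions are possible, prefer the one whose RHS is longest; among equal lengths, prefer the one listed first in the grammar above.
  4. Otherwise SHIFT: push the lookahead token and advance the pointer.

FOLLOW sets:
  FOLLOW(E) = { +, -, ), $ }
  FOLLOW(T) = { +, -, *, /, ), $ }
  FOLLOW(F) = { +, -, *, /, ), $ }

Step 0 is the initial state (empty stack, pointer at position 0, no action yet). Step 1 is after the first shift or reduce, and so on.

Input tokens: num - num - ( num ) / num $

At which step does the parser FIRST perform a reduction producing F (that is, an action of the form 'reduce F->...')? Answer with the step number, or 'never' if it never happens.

Answer: 2

Derivation:
Step 1: shift num. Stack=[num] ptr=1 lookahead=- remaining=[- num - ( num ) / num $]
Step 2: reduce F->num. Stack=[F] ptr=1 lookahead=- remaining=[- num - ( num ) / num $]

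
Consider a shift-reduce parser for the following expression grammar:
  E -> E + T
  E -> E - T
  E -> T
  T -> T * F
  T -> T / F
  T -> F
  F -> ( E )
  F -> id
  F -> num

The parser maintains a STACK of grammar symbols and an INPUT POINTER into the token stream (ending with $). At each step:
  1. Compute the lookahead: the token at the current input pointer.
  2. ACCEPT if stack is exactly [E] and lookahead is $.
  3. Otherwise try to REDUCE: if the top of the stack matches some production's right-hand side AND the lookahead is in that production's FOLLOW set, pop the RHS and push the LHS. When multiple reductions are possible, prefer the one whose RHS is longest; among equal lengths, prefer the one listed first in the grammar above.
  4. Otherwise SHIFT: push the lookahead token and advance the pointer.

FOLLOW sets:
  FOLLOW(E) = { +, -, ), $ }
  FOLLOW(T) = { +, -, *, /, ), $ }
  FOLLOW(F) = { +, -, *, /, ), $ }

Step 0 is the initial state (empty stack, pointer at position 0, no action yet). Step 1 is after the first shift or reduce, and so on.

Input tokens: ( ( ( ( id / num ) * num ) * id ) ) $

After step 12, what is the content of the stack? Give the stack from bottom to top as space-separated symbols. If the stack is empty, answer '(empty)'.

Step 1: shift (. Stack=[(] ptr=1 lookahead=( remaining=[( ( ( id / num ) * num ) * id ) ) $]
Step 2: shift (. Stack=[( (] ptr=2 lookahead=( remaining=[( ( id / num ) * num ) * id ) ) $]
Step 3: shift (. Stack=[( ( (] ptr=3 lookahead=( remaining=[( id / num ) * num ) * id ) ) $]
Step 4: shift (. Stack=[( ( ( (] ptr=4 lookahead=id remaining=[id / num ) * num ) * id ) ) $]
Step 5: shift id. Stack=[( ( ( ( id] ptr=5 lookahead=/ remaining=[/ num ) * num ) * id ) ) $]
Step 6: reduce F->id. Stack=[( ( ( ( F] ptr=5 lookahead=/ remaining=[/ num ) * num ) * id ) ) $]
Step 7: reduce T->F. Stack=[( ( ( ( T] ptr=5 lookahead=/ remaining=[/ num ) * num ) * id ) ) $]
Step 8: shift /. Stack=[( ( ( ( T /] ptr=6 lookahead=num remaining=[num ) * num ) * id ) ) $]
Step 9: shift num. Stack=[( ( ( ( T / num] ptr=7 lookahead=) remaining=[) * num ) * id ) ) $]
Step 10: reduce F->num. Stack=[( ( ( ( T / F] ptr=7 lookahead=) remaining=[) * num ) * id ) ) $]
Step 11: reduce T->T / F. Stack=[( ( ( ( T] ptr=7 lookahead=) remaining=[) * num ) * id ) ) $]
Step 12: reduce E->T. Stack=[( ( ( ( E] ptr=7 lookahead=) remaining=[) * num ) * id ) ) $]

Answer: ( ( ( ( E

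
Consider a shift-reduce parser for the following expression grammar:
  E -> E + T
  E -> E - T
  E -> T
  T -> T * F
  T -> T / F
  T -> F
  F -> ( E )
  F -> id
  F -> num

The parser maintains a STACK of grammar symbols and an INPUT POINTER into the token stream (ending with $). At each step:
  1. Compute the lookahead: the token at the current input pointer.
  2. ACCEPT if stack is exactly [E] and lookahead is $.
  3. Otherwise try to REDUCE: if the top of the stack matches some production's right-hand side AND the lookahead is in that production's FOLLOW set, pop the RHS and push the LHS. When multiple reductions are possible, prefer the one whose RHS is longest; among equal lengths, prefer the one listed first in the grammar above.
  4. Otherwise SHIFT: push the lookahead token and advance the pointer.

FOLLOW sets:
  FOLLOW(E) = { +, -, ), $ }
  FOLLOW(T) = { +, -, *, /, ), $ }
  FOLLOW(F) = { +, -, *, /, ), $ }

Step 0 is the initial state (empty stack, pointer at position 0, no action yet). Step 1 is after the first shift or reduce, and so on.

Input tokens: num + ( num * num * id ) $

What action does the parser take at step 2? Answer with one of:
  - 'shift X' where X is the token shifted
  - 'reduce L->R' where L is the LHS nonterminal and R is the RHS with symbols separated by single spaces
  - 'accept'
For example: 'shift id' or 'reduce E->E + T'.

Step 1: shift num. Stack=[num] ptr=1 lookahead=+ remaining=[+ ( num * num * id ) $]
Step 2: reduce F->num. Stack=[F] ptr=1 lookahead=+ remaining=[+ ( num * num * id ) $]

Answer: reduce F->num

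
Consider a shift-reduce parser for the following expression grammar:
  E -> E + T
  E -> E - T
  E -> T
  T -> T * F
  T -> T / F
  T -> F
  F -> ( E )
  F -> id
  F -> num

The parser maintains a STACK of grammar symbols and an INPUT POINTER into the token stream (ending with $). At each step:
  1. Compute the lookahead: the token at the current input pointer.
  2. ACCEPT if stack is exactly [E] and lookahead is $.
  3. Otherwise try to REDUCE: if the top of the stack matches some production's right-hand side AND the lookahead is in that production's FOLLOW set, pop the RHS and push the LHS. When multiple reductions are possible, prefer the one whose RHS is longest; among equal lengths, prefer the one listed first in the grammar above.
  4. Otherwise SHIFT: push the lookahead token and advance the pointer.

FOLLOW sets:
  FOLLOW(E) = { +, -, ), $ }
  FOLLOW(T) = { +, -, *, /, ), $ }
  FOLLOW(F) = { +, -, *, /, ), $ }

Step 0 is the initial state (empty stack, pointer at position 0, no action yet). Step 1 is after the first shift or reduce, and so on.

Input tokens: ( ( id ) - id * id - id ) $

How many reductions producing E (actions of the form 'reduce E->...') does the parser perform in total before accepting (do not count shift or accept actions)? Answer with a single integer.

Step 1: shift (. Stack=[(] ptr=1 lookahead=( remaining=[( id ) - id * id - id ) $]
Step 2: shift (. Stack=[( (] ptr=2 lookahead=id remaining=[id ) - id * id - id ) $]
Step 3: shift id. Stack=[( ( id] ptr=3 lookahead=) remaining=[) - id * id - id ) $]
Step 4: reduce F->id. Stack=[( ( F] ptr=3 lookahead=) remaining=[) - id * id - id ) $]
Step 5: reduce T->F. Stack=[( ( T] ptr=3 lookahead=) remaining=[) - id * id - id ) $]
Step 6: reduce E->T. Stack=[( ( E] ptr=3 lookahead=) remaining=[) - id * id - id ) $]
Step 7: shift ). Stack=[( ( E )] ptr=4 lookahead=- remaining=[- id * id - id ) $]
Step 8: reduce F->( E ). Stack=[( F] ptr=4 lookahead=- remaining=[- id * id - id ) $]
Step 9: reduce T->F. Stack=[( T] ptr=4 lookahead=- remaining=[- id * id - id ) $]
Step 10: reduce E->T. Stack=[( E] ptr=4 lookahead=- remaining=[- id * id - id ) $]
Step 11: shift -. Stack=[( E -] ptr=5 lookahead=id remaining=[id * id - id ) $]
Step 12: shift id. Stack=[( E - id] ptr=6 lookahead=* remaining=[* id - id ) $]
Step 13: reduce F->id. Stack=[( E - F] ptr=6 lookahead=* remaining=[* id - id ) $]
Step 14: reduce T->F. Stack=[( E - T] ptr=6 lookahead=* remaining=[* id - id ) $]
Step 15: shift *. Stack=[( E - T *] ptr=7 lookahead=id remaining=[id - id ) $]
Step 16: shift id. Stack=[( E - T * id] ptr=8 lookahead=- remaining=[- id ) $]
Step 17: reduce F->id. Stack=[( E - T * F] ptr=8 lookahead=- remaining=[- id ) $]
Step 18: reduce T->T * F. Stack=[( E - T] ptr=8 lookahead=- remaining=[- id ) $]
Step 19: reduce E->E - T. Stack=[( E] ptr=8 lookahead=- remaining=[- id ) $]
Step 20: shift -. Stack=[( E -] ptr=9 lookahead=id remaining=[id ) $]
Step 21: shift id. Stack=[( E - id] ptr=10 lookahead=) remaining=[) $]
Step 22: reduce F->id. Stack=[( E - F] ptr=10 lookahead=) remaining=[) $]
Step 23: reduce T->F. Stack=[( E - T] ptr=10 lookahead=) remaining=[) $]
Step 24: reduce E->E - T. Stack=[( E] ptr=10 lookahead=) remaining=[) $]
Step 25: shift ). Stack=[( E )] ptr=11 lookahead=$ remaining=[$]
Step 26: reduce F->( E ). Stack=[F] ptr=11 lookahead=$ remaining=[$]
Step 27: reduce T->F. Stack=[T] ptr=11 lookahead=$ remaining=[$]
Step 28: reduce E->T. Stack=[E] ptr=11 lookahead=$ remaining=[$]
Step 29: accept. Stack=[E] ptr=11 lookahead=$ remaining=[$]

Answer: 5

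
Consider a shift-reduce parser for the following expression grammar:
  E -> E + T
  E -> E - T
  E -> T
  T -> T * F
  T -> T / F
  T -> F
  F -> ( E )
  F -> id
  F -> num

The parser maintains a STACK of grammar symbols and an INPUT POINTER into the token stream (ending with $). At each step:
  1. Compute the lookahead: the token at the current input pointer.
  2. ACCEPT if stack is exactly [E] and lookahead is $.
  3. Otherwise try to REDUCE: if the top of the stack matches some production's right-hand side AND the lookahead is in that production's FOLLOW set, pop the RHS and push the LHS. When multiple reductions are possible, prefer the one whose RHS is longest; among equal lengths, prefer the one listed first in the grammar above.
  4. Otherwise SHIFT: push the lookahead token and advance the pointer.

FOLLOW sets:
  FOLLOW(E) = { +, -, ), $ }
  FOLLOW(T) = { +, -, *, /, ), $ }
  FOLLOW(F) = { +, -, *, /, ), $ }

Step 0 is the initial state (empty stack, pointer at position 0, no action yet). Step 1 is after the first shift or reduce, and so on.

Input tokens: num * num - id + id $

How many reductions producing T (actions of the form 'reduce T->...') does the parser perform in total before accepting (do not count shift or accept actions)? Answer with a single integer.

Answer: 4

Derivation:
Step 1: shift num. Stack=[num] ptr=1 lookahead=* remaining=[* num - id + id $]
Step 2: reduce F->num. Stack=[F] ptr=1 lookahead=* remaining=[* num - id + id $]
Step 3: reduce T->F. Stack=[T] ptr=1 lookahead=* remaining=[* num - id + id $]
Step 4: shift *. Stack=[T *] ptr=2 lookahead=num remaining=[num - id + id $]
Step 5: shift num. Stack=[T * num] ptr=3 lookahead=- remaining=[- id + id $]
Step 6: reduce F->num. Stack=[T * F] ptr=3 lookahead=- remaining=[- id + id $]
Step 7: reduce T->T * F. Stack=[T] ptr=3 lookahead=- remaining=[- id + id $]
Step 8: reduce E->T. Stack=[E] ptr=3 lookahead=- remaining=[- id + id $]
Step 9: shift -. Stack=[E -] ptr=4 lookahead=id remaining=[id + id $]
Step 10: shift id. Stack=[E - id] ptr=5 lookahead=+ remaining=[+ id $]
Step 11: reduce F->id. Stack=[E - F] ptr=5 lookahead=+ remaining=[+ id $]
Step 12: reduce T->F. Stack=[E - T] ptr=5 lookahead=+ remaining=[+ id $]
Step 13: reduce E->E - T. Stack=[E] ptr=5 lookahead=+ remaining=[+ id $]
Step 14: shift +. Stack=[E +] ptr=6 lookahead=id remaining=[id $]
Step 15: shift id. Stack=[E + id] ptr=7 lookahead=$ remaining=[$]
Step 16: reduce F->id. Stack=[E + F] ptr=7 lookahead=$ remaining=[$]
Step 17: reduce T->F. Stack=[E + T] ptr=7 lookahead=$ remaining=[$]
Step 18: reduce E->E + T. Stack=[E] ptr=7 lookahead=$ remaining=[$]
Step 19: accept. Stack=[E] ptr=7 lookahead=$ remaining=[$]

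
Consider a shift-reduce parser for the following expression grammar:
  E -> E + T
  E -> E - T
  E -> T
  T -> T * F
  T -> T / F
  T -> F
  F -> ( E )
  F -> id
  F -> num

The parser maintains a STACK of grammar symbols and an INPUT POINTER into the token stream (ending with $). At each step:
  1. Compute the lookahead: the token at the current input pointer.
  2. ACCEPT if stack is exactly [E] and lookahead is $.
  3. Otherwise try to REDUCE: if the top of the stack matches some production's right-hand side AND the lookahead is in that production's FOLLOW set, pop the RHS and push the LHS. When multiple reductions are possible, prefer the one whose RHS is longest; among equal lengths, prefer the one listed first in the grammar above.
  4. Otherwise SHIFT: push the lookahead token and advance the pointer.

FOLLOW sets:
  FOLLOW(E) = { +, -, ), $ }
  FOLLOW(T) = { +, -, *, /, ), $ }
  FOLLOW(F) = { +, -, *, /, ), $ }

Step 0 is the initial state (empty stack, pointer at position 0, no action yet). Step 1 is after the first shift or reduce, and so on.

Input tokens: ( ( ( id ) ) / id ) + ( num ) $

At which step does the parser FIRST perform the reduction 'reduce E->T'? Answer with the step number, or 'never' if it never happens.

Answer: 7

Derivation:
Step 1: shift (. Stack=[(] ptr=1 lookahead=( remaining=[( ( id ) ) / id ) + ( num ) $]
Step 2: shift (. Stack=[( (] ptr=2 lookahead=( remaining=[( id ) ) / id ) + ( num ) $]
Step 3: shift (. Stack=[( ( (] ptr=3 lookahead=id remaining=[id ) ) / id ) + ( num ) $]
Step 4: shift id. Stack=[( ( ( id] ptr=4 lookahead=) remaining=[) ) / id ) + ( num ) $]
Step 5: reduce F->id. Stack=[( ( ( F] ptr=4 lookahead=) remaining=[) ) / id ) + ( num ) $]
Step 6: reduce T->F. Stack=[( ( ( T] ptr=4 lookahead=) remaining=[) ) / id ) + ( num ) $]
Step 7: reduce E->T. Stack=[( ( ( E] ptr=4 lookahead=) remaining=[) ) / id ) + ( num ) $]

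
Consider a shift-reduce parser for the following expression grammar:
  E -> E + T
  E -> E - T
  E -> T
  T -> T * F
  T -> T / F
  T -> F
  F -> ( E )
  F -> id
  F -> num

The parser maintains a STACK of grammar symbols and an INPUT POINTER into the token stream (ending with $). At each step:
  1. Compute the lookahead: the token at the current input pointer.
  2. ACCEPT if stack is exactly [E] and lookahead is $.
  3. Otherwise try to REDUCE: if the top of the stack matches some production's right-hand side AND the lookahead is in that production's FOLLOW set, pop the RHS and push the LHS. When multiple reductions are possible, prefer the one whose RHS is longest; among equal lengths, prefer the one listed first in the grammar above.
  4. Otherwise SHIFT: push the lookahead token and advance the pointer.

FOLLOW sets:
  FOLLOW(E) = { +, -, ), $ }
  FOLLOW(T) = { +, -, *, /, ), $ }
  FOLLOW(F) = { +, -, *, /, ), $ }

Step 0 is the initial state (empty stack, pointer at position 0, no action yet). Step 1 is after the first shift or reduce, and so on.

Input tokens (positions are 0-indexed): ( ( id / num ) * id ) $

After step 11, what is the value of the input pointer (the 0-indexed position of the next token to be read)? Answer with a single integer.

Step 1: shift (. Stack=[(] ptr=1 lookahead=( remaining=[( id / num ) * id ) $]
Step 2: shift (. Stack=[( (] ptr=2 lookahead=id remaining=[id / num ) * id ) $]
Step 3: shift id. Stack=[( ( id] ptr=3 lookahead=/ remaining=[/ num ) * id ) $]
Step 4: reduce F->id. Stack=[( ( F] ptr=3 lookahead=/ remaining=[/ num ) * id ) $]
Step 5: reduce T->F. Stack=[( ( T] ptr=3 lookahead=/ remaining=[/ num ) * id ) $]
Step 6: shift /. Stack=[( ( T /] ptr=4 lookahead=num remaining=[num ) * id ) $]
Step 7: shift num. Stack=[( ( T / num] ptr=5 lookahead=) remaining=[) * id ) $]
Step 8: reduce F->num. Stack=[( ( T / F] ptr=5 lookahead=) remaining=[) * id ) $]
Step 9: reduce T->T / F. Stack=[( ( T] ptr=5 lookahead=) remaining=[) * id ) $]
Step 10: reduce E->T. Stack=[( ( E] ptr=5 lookahead=) remaining=[) * id ) $]
Step 11: shift ). Stack=[( ( E )] ptr=6 lookahead=* remaining=[* id ) $]

Answer: 6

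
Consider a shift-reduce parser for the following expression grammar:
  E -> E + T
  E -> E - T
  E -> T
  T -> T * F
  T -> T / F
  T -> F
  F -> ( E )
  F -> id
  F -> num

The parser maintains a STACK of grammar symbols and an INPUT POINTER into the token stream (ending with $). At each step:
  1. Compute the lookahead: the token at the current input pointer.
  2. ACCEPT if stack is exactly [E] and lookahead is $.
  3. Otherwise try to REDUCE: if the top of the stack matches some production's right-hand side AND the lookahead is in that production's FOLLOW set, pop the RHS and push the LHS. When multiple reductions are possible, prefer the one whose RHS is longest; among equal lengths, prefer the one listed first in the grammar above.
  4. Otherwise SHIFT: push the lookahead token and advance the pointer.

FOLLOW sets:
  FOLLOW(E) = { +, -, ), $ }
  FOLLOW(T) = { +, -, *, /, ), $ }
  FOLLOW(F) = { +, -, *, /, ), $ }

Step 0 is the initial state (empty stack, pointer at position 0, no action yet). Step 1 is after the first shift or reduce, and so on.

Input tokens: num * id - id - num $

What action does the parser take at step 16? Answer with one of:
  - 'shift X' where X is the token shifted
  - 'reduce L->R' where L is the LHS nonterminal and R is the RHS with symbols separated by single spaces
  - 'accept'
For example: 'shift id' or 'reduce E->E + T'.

Answer: reduce F->num

Derivation:
Step 1: shift num. Stack=[num] ptr=1 lookahead=* remaining=[* id - id - num $]
Step 2: reduce F->num. Stack=[F] ptr=1 lookahead=* remaining=[* id - id - num $]
Step 3: reduce T->F. Stack=[T] ptr=1 lookahead=* remaining=[* id - id - num $]
Step 4: shift *. Stack=[T *] ptr=2 lookahead=id remaining=[id - id - num $]
Step 5: shift id. Stack=[T * id] ptr=3 lookahead=- remaining=[- id - num $]
Step 6: reduce F->id. Stack=[T * F] ptr=3 lookahead=- remaining=[- id - num $]
Step 7: reduce T->T * F. Stack=[T] ptr=3 lookahead=- remaining=[- id - num $]
Step 8: reduce E->T. Stack=[E] ptr=3 lookahead=- remaining=[- id - num $]
Step 9: shift -. Stack=[E -] ptr=4 lookahead=id remaining=[id - num $]
Step 10: shift id. Stack=[E - id] ptr=5 lookahead=- remaining=[- num $]
Step 11: reduce F->id. Stack=[E - F] ptr=5 lookahead=- remaining=[- num $]
Step 12: reduce T->F. Stack=[E - T] ptr=5 lookahead=- remaining=[- num $]
Step 13: reduce E->E - T. Stack=[E] ptr=5 lookahead=- remaining=[- num $]
Step 14: shift -. Stack=[E -] ptr=6 lookahead=num remaining=[num $]
Step 15: shift num. Stack=[E - num] ptr=7 lookahead=$ remaining=[$]
Step 16: reduce F->num. Stack=[E - F] ptr=7 lookahead=$ remaining=[$]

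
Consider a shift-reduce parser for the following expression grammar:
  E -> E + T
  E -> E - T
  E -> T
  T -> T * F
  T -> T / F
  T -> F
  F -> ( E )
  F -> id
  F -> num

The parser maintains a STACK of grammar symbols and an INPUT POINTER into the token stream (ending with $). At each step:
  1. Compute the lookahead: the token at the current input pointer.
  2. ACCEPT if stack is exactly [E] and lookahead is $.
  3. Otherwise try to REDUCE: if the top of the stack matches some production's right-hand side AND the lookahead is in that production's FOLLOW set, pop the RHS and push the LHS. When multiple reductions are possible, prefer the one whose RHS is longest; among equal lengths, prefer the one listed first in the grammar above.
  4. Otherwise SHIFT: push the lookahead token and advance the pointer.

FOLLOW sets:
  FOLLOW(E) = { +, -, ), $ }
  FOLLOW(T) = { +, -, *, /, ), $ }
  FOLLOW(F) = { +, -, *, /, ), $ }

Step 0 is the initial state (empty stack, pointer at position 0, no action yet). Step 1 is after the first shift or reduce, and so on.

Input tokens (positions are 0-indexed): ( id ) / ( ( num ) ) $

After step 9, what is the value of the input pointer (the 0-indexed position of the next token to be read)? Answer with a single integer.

Step 1: shift (. Stack=[(] ptr=1 lookahead=id remaining=[id ) / ( ( num ) ) $]
Step 2: shift id. Stack=[( id] ptr=2 lookahead=) remaining=[) / ( ( num ) ) $]
Step 3: reduce F->id. Stack=[( F] ptr=2 lookahead=) remaining=[) / ( ( num ) ) $]
Step 4: reduce T->F. Stack=[( T] ptr=2 lookahead=) remaining=[) / ( ( num ) ) $]
Step 5: reduce E->T. Stack=[( E] ptr=2 lookahead=) remaining=[) / ( ( num ) ) $]
Step 6: shift ). Stack=[( E )] ptr=3 lookahead=/ remaining=[/ ( ( num ) ) $]
Step 7: reduce F->( E ). Stack=[F] ptr=3 lookahead=/ remaining=[/ ( ( num ) ) $]
Step 8: reduce T->F. Stack=[T] ptr=3 lookahead=/ remaining=[/ ( ( num ) ) $]
Step 9: shift /. Stack=[T /] ptr=4 lookahead=( remaining=[( ( num ) ) $]

Answer: 4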